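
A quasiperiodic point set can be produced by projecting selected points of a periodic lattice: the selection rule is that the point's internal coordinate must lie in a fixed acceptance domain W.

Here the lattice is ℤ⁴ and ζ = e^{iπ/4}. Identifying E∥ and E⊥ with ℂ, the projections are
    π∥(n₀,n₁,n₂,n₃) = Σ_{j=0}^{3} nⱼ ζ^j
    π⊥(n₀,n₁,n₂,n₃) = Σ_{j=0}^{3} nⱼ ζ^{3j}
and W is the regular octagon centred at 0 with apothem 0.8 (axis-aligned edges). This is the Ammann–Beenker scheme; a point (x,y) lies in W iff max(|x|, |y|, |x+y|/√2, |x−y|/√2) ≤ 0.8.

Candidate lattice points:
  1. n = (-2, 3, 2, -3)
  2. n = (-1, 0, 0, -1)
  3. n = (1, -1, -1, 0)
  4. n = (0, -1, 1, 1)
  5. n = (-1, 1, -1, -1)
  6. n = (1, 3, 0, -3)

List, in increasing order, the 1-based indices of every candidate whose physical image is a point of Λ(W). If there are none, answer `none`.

none

π⊥(n) = n₀ + n₁ζ³ + n₂ζ⁶ + n₃ζ⁹ where ζ = e^{iπ/4}.
#1 (-2, 3, 2, -3): internal (-6.24264, -2.00000); octagon support 6.24264 vs apothem 0.8 → ∉ W
#2 (-1, 0, 0, -1): internal (-1.70711, -0.70711); octagon support 1.70711 vs apothem 0.8 → ∉ W
#3 (1, -1, -1, 0): internal (1.70711, 0.29289); octagon support 1.70711 vs apothem 0.8 → ∉ W
#4 (0, -1, 1, 1): internal (1.41421, -1.00000); octagon support 1.70711 vs apothem 0.8 → ∉ W
#5 (-1, 1, -1, -1): internal (-2.41421, 1.00000); octagon support 2.41421 vs apothem 0.8 → ∉ W
#6 (1, 3, 0, -3): internal (-3.24264, 0.00000); octagon support 3.24264 vs apothem 0.8 → ∉ W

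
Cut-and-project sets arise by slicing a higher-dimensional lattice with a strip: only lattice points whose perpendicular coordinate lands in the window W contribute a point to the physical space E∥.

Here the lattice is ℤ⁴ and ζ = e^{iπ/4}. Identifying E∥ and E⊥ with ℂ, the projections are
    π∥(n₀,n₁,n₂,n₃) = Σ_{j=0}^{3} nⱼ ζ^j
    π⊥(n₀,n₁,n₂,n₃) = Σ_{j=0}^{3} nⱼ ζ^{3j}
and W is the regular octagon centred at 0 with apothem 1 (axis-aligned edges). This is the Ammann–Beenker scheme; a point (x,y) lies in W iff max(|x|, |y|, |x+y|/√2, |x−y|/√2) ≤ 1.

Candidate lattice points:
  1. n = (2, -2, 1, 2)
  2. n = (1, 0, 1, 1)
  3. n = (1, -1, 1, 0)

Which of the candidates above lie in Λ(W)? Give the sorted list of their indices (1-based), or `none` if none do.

With ζ = e^{iπ/4} the internal vectors are ζ^0,ζ^3,ζ^6,ζ^9.
candidate 1: n = (2, -2, 1, 2) → π⊥ ≈ (+4.828427, -1.000000); max(|x|,|y|,|x±y|/√2) = 4.828427 > 1 ⇒ ∉ W
candidate 2: n = (1, 0, 1, 1) → π⊥ ≈ (+1.707107, -0.292893); max(|x|,|y|,|x±y|/√2) = 1.707107 > 1 ⇒ ∉ W
candidate 3: n = (1, -1, 1, 0) → π⊥ ≈ (+1.707107, -1.707107); max(|x|,|y|,|x±y|/√2) = 2.414214 > 1 ⇒ ∉ W

none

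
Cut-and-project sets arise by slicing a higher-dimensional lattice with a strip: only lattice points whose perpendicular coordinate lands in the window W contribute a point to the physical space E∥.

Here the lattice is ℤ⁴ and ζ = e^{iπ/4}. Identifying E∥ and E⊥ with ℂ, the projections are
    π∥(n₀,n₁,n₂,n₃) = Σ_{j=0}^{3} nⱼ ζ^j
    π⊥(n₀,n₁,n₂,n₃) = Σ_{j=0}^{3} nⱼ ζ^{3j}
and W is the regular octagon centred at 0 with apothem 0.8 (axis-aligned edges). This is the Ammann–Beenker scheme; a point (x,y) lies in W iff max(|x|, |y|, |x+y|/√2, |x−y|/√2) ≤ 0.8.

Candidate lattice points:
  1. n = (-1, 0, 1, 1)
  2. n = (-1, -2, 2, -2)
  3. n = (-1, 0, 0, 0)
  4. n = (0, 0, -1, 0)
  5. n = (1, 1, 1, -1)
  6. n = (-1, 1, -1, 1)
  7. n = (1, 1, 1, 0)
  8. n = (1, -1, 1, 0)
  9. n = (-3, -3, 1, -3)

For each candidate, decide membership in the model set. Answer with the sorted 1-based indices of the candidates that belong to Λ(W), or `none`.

Internal map: ζ^{3j} for j=0..3 gives (1,0), (−√2/2,√2/2), (0,−1), (√2/2,√2/2).
#1 (-1, 0, 1, 1): internal (-0.2929, -0.2929); octagon support 0.4142 vs apothem 0.8 → ∈ W
#2 (-1, -2, 2, -2): internal (-1.0000, -4.8284); octagon support 4.8284 vs apothem 0.8 → ∉ W
#3 (-1, 0, 0, 0): internal (-1.0000, 0.0000); octagon support 1.0000 vs apothem 0.8 → ∉ W
#4 (0, 0, -1, 0): internal (0.0000, 1.0000); octagon support 1.0000 vs apothem 0.8 → ∉ W
#5 (1, 1, 1, -1): internal (-0.4142, -1.0000); octagon support 1.0000 vs apothem 0.8 → ∉ W
#6 (-1, 1, -1, 1): internal (-1.0000, 2.4142); octagon support 2.4142 vs apothem 0.8 → ∉ W
#7 (1, 1, 1, 0): internal (0.2929, -0.2929); octagon support 0.4142 vs apothem 0.8 → ∈ W
#8 (1, -1, 1, 0): internal (1.7071, -1.7071); octagon support 2.4142 vs apothem 0.8 → ∉ W
#9 (-3, -3, 1, -3): internal (-3.0000, -5.2426); octagon support 5.8284 vs apothem 0.8 → ∉ W

1, 7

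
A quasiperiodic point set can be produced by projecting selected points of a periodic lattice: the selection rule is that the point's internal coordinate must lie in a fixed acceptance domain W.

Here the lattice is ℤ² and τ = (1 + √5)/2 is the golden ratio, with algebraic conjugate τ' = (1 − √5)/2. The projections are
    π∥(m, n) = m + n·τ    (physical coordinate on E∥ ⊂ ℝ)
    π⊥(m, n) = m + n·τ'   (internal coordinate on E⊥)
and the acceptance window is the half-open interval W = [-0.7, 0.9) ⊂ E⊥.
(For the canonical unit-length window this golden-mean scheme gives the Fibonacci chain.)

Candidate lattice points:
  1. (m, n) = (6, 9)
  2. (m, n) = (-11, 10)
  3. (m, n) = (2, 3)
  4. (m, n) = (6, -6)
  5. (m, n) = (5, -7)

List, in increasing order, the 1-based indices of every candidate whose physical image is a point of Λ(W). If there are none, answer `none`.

1, 3

Numerically τ ≈ 1.618034 and τ' = −1/τ ≈ -0.618034.
[1] lift (6,9): star map gives 0.437694; window check -0.7 ≤ 0.437694 < 0.9 is true → IN Λ
[2] lift (-11,10): star map gives -17.180340; window check -0.7 ≤ -17.180340 < 0.9 is false → out
[3] lift (2,3): star map gives 0.145898; window check -0.7 ≤ 0.145898 < 0.9 is true → IN Λ
[4] lift (6,-6): star map gives 9.708204; window check -0.7 ≤ 9.708204 < 0.9 is false → out
[5] lift (5,-7): star map gives 9.326238; window check -0.7 ≤ 9.326238 < 0.9 is false → out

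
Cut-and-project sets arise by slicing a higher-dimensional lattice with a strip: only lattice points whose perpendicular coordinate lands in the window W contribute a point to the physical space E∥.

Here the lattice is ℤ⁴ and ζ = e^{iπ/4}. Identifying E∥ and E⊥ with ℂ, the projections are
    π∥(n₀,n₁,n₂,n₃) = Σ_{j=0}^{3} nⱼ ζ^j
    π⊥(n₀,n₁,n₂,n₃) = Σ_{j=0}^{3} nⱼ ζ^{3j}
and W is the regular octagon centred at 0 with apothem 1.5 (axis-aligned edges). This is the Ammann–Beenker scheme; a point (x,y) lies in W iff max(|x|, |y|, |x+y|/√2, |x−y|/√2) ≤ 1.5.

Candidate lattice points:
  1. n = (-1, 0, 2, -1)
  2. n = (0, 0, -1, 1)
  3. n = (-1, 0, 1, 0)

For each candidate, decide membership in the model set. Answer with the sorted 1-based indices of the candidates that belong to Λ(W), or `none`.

3

π⊥(n) = n₀ + n₁ζ³ + n₂ζ⁶ + n₃ζ⁹ where ζ = e^{iπ/4}.
#1 (-1, 0, 2, -1): internal (-1.70711, -2.70711); octagon support 3.12132 vs apothem 1.5 → ∉ W
#2 (0, 0, -1, 1): internal (0.70711, 1.70711); octagon support 1.70711 vs apothem 1.5 → ∉ W
#3 (-1, 0, 1, 0): internal (-1.00000, -1.00000); octagon support 1.41421 vs apothem 1.5 → ∈ W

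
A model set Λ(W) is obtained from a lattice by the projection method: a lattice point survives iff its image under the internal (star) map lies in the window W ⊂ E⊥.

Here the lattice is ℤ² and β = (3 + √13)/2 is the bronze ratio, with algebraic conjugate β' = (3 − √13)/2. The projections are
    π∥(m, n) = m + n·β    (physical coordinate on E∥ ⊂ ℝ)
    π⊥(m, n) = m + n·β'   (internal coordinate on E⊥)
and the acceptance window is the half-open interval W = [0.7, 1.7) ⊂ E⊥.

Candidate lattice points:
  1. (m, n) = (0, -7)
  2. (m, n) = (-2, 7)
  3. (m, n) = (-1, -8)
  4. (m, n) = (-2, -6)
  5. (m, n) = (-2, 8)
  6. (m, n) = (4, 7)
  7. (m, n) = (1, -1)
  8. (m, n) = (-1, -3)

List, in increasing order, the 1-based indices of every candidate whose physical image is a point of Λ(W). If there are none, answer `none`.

3, 7

β' = (3−√13)/2 ≈ -0.3028.
#1 (0,-7): internal coord 0 + (-7)·β' = +2.1194; +2.1194 ∉ [0.7, 1.7) → out
#2 (-2,7): internal coord -2 + (7)·β' = -4.1194; -4.1194 ∉ [0.7, 1.7) → out
#3 (-1,-8): internal coord -1 + (-8)·β' = +1.4222; +1.4222 ∈ [0.7, 1.7) → IN Λ
#4 (-2,-6): internal coord -2 + (-6)·β' = -0.1833; -0.1833 ∉ [0.7, 1.7) → out
#5 (-2,8): internal coord -2 + (8)·β' = -4.4222; -4.4222 ∉ [0.7, 1.7) → out
#6 (4,7): internal coord 4 + (7)·β' = +1.8806; +1.8806 ∉ [0.7, 1.7) → out
#7 (1,-1): internal coord 1 + (-1)·β' = +1.3028; +1.3028 ∈ [0.7, 1.7) → IN Λ
#8 (-1,-3): internal coord -1 + (-3)·β' = -0.0917; -0.0917 ∉ [0.7, 1.7) → out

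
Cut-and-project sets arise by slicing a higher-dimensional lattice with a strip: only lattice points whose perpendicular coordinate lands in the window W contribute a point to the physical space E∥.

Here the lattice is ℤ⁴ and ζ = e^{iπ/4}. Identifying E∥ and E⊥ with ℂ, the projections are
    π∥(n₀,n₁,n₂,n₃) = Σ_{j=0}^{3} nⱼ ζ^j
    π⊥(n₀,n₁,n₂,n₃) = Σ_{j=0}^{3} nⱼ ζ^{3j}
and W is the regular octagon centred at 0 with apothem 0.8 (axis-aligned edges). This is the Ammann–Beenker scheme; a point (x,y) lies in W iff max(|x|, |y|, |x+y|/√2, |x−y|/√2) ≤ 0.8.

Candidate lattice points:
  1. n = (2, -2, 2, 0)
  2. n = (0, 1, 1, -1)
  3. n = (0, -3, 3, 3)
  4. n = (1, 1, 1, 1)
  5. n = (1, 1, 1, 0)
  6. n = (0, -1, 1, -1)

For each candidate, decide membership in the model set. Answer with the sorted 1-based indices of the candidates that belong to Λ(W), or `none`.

5

Internal map: ζ^{3j} for j=0..3 gives (1,0), (−√2/2,√2/2), (0,−1), (√2/2,√2/2).
candidate 1: n = (2, -2, 2, 0) → π⊥ ≈ (+3.414214, -3.414214); max(|x|,|y|,|x±y|/√2) = 4.828427 > 0.8 ⇒ ∉ W
candidate 2: n = (0, 1, 1, -1) → π⊥ ≈ (-1.414214, -1.000000); max(|x|,|y|,|x±y|/√2) = 1.707107 > 0.8 ⇒ ∉ W
candidate 3: n = (0, -3, 3, 3) → π⊥ ≈ (+4.242641, -3.000000); max(|x|,|y|,|x±y|/√2) = 5.121320 > 0.8 ⇒ ∉ W
candidate 4: n = (1, 1, 1, 1) → π⊥ ≈ (+1.000000, +0.414214); max(|x|,|y|,|x±y|/√2) = 1.000000 > 0.8 ⇒ ∉ W
candidate 5: n = (1, 1, 1, 0) → π⊥ ≈ (+0.292893, -0.292893); max(|x|,|y|,|x±y|/√2) = 0.414214 ≤ 0.8 ⇒ ∈ W
candidate 6: n = (0, -1, 1, -1) → π⊥ ≈ (+0.000000, -2.414214); max(|x|,|y|,|x±y|/√2) = 2.414214 > 0.8 ⇒ ∉ W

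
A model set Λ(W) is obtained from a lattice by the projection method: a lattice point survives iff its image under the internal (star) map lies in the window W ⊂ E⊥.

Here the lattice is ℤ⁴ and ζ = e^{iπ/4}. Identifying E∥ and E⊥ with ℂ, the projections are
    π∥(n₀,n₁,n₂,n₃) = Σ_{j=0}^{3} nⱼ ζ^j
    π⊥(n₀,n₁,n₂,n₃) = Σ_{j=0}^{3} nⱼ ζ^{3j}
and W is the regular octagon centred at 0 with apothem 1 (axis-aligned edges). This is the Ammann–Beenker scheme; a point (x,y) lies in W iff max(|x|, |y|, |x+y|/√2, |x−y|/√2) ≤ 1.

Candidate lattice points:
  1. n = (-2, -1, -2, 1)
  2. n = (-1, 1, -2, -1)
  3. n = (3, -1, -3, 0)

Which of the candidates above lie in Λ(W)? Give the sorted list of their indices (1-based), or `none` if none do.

π⊥(n) = n₀ + n₁ζ³ + n₂ζ⁶ + n₃ζ⁹ where ζ = e^{iπ/4}.
candidate 1: n = (-2, -1, -2, 1) → π⊥ ≈ (-0.58579, +2.00000); max(|x|,|y|,|x±y|/√2) = 2.00000 > 1 ⇒ ∉ W
candidate 2: n = (-1, 1, -2, -1) → π⊥ ≈ (-2.41421, +2.00000); max(|x|,|y|,|x±y|/√2) = 3.12132 > 1 ⇒ ∉ W
candidate 3: n = (3, -1, -3, 0) → π⊥ ≈ (+3.70711, +2.29289); max(|x|,|y|,|x±y|/√2) = 4.24264 > 1 ⇒ ∉ W

none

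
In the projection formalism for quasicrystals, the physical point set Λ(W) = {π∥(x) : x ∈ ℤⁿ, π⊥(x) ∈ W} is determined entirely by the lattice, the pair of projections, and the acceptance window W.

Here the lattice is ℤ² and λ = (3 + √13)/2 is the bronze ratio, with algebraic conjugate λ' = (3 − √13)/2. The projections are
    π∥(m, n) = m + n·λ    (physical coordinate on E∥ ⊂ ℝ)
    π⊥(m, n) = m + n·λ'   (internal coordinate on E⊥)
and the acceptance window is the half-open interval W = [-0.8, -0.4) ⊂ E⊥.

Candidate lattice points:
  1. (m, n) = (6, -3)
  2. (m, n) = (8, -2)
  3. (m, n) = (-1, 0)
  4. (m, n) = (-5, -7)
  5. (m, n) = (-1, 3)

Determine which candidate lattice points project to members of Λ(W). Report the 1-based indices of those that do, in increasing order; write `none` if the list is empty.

λ' = (3−√13)/2 ≈ -0.30278.
#1 (6,-3): internal coord 6 + (-3)·λ' = +6.90833; +6.90833 ∉ [-0.8, -0.4) → out
#2 (8,-2): internal coord 8 + (-2)·λ' = +8.60555; +8.60555 ∉ [-0.8, -0.4) → out
#3 (-1,0): internal coord -1 + (0)·λ' = -1.00000; -1.00000 ∉ [-0.8, -0.4) → out
#4 (-5,-7): internal coord -5 + (-7)·λ' = -2.88057; -2.88057 ∉ [-0.8, -0.4) → out
#5 (-1,3): internal coord -1 + (3)·λ' = -1.90833; -1.90833 ∉ [-0.8, -0.4) → out

none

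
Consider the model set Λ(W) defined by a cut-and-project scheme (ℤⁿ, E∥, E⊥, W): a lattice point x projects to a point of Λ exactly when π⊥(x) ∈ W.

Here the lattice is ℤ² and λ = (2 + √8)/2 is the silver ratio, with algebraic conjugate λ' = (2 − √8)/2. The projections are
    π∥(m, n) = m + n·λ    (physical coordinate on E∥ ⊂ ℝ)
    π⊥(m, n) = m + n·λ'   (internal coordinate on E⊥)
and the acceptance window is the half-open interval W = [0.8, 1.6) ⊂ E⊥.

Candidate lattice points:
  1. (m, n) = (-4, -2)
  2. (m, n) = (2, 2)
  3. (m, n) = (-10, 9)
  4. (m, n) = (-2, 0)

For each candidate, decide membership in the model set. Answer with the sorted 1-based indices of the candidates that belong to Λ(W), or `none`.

2

Compute λ' = (2−√8)/2 = -0.414214, so π⊥(m,n) = m -0.414214·n.
[1] lift (-4,-2): star map gives -3.171573; window check 0.8 ≤ -3.171573 < 1.6 is false → out
[2] lift (2,2): star map gives 1.171573; window check 0.8 ≤ 1.171573 < 1.6 is true → IN Λ
[3] lift (-10,9): star map gives -13.727922; window check 0.8 ≤ -13.727922 < 1.6 is false → out
[4] lift (-2,0): star map gives -2.000000; window check 0.8 ≤ -2.000000 < 1.6 is false → out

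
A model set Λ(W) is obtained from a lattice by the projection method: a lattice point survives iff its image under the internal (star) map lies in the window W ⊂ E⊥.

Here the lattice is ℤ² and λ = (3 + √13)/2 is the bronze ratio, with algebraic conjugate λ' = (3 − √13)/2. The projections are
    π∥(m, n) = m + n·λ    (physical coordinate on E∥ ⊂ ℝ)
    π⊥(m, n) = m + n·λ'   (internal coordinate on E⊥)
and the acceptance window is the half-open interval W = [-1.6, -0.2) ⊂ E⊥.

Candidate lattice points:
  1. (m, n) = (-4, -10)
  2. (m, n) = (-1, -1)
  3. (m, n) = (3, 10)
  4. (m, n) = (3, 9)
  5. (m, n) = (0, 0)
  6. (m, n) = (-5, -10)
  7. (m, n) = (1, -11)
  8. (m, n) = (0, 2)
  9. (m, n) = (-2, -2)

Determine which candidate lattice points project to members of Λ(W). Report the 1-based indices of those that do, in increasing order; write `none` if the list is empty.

1, 2, 8, 9

λ' = (3−√13)/2 ≈ -0.302776.
[1] lift (-4,-10): star map gives -0.972244; window check -1.6 ≤ -0.972244 < -0.2 is true → IN Λ
[2] lift (-1,-1): star map gives -0.697224; window check -1.6 ≤ -0.697224 < -0.2 is true → IN Λ
[3] lift (3,10): star map gives -0.027756; window check -1.6 ≤ -0.027756 < -0.2 is false → out
[4] lift (3,9): star map gives 0.275019; window check -1.6 ≤ 0.275019 < -0.2 is false → out
[5] lift (0,0): star map gives 0.000000; window check -1.6 ≤ 0.000000 < -0.2 is false → out
[6] lift (-5,-10): star map gives -1.972244; window check -1.6 ≤ -1.972244 < -0.2 is false → out
[7] lift (1,-11): star map gives 4.330532; window check -1.6 ≤ 4.330532 < -0.2 is false → out
[8] lift (0,2): star map gives -0.605551; window check -1.6 ≤ -0.605551 < -0.2 is true → IN Λ
[9] lift (-2,-2): star map gives -1.394449; window check -1.6 ≤ -1.394449 < -0.2 is true → IN Λ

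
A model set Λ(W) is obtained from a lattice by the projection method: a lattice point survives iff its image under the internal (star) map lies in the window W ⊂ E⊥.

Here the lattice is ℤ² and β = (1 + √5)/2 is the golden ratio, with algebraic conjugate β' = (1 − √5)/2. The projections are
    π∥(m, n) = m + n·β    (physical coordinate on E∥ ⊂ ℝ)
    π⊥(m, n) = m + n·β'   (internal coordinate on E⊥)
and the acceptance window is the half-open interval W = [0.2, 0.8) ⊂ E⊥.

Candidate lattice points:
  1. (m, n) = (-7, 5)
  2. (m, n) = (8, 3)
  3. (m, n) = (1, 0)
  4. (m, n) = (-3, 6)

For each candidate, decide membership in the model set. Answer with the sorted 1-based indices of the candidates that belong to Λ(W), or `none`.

Compute β' = (1−√5)/2 = -0.618034, so π⊥(m,n) = m -0.618034·n.
candidate 1: (m,n)=(-7,5) → π∥ = -7+5·β ≈ 1.090170, π⊥ = -7+5·β' ≈ -10.090170 ∉ [0.2, 0.8) ⇒ out
candidate 2: (m,n)=(8,3) → π∥ = 8+3·β ≈ 12.854102, π⊥ = 8+3·β' ≈ 6.145898 ∉ [0.2, 0.8) ⇒ out
candidate 3: (m,n)=(1,0) → π∥ = 1+0·β ≈ 1.000000, π⊥ = 1+0·β' ≈ 1.000000 ∉ [0.2, 0.8) ⇒ out
candidate 4: (m,n)=(-3,6) → π∥ = -3+6·β ≈ 6.708204, π⊥ = -3+6·β' ≈ -6.708204 ∉ [0.2, 0.8) ⇒ out

none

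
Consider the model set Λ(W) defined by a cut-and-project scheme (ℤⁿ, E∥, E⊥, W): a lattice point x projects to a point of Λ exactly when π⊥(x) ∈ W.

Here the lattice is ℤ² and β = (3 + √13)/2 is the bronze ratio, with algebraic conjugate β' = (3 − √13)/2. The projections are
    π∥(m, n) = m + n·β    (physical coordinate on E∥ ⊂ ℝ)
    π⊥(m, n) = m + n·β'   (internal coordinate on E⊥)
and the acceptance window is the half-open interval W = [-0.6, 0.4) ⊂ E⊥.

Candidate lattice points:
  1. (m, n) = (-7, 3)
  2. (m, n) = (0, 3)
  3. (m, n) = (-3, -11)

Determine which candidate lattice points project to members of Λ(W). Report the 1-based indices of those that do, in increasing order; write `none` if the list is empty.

3

Numerically β ≈ 3.302776 and β' = −1/β ≈ -0.302776.
candidate 1: (m,n)=(-7,3) → π∥ = -7+3·β ≈ 2.908327, π⊥ = -7+3·β' ≈ -7.908327 ∉ [-0.6, 0.4) ⇒ out
candidate 2: (m,n)=(0,3) → π∥ = 0+3·β ≈ 9.908327, π⊥ = 0+3·β' ≈ -0.908327 ∉ [-0.6, 0.4) ⇒ out
candidate 3: (m,n)=(-3,-11) → π∥ = -3-11·β ≈ -39.330532, π⊥ = -3-11·β' ≈ 0.330532 ∈ [-0.6, 0.4) ⇒ IN Λ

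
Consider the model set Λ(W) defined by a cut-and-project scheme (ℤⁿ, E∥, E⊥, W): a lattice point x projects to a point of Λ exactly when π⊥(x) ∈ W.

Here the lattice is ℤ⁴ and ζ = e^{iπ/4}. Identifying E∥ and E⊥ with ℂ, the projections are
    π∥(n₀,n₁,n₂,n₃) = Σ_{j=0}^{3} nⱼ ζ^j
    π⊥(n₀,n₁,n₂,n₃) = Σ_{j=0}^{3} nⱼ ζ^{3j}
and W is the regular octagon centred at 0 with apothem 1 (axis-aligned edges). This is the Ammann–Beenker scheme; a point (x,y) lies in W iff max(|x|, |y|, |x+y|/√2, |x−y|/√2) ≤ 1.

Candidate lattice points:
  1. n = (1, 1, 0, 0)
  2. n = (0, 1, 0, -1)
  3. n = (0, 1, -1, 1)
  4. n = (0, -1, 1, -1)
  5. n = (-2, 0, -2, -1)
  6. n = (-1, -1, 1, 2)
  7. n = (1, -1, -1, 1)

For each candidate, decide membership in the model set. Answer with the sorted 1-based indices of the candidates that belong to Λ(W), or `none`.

With ζ = e^{iπ/4} the internal vectors are ζ^0,ζ^3,ζ^6,ζ^9.
candidate 1: n = (1, 1, 0, 0) → π⊥ ≈ (+0.292893, +0.707107); max(|x|,|y|,|x±y|/√2) = 0.707107 ≤ 1 ⇒ ∈ W
candidate 2: n = (0, 1, 0, -1) → π⊥ ≈ (-1.414214, +0.000000); max(|x|,|y|,|x±y|/√2) = 1.414214 > 1 ⇒ ∉ W
candidate 3: n = (0, 1, -1, 1) → π⊥ ≈ (+0.000000, +2.414214); max(|x|,|y|,|x±y|/√2) = 2.414214 > 1 ⇒ ∉ W
candidate 4: n = (0, -1, 1, -1) → π⊥ ≈ (+0.000000, -2.414214); max(|x|,|y|,|x±y|/√2) = 2.414214 > 1 ⇒ ∉ W
candidate 5: n = (-2, 0, -2, -1) → π⊥ ≈ (-2.707107, +1.292893); max(|x|,|y|,|x±y|/√2) = 2.828427 > 1 ⇒ ∉ W
candidate 6: n = (-1, -1, 1, 2) → π⊥ ≈ (+1.121320, -0.292893); max(|x|,|y|,|x±y|/√2) = 1.121320 > 1 ⇒ ∉ W
candidate 7: n = (1, -1, -1, 1) → π⊥ ≈ (+2.414214, +1.000000); max(|x|,|y|,|x±y|/√2) = 2.414214 > 1 ⇒ ∉ W

1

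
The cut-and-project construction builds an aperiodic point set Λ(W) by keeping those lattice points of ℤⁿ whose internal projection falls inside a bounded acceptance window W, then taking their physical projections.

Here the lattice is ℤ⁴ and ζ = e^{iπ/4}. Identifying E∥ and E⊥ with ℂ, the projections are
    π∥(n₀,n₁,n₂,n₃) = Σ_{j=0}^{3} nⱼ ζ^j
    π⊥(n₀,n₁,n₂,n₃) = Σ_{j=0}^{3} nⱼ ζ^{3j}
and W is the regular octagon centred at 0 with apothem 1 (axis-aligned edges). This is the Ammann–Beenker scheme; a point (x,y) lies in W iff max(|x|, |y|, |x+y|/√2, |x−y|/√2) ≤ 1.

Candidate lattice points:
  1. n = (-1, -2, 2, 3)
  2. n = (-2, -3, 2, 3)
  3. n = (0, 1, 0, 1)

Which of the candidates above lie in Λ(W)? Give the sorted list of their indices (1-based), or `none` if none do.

none

With ζ = e^{iπ/4} the internal vectors are ζ^0,ζ^3,ζ^6,ζ^9.
candidate 1: n = (-1, -2, 2, 3) → π⊥ ≈ (+2.5355, -1.2929); max(|x|,|y|,|x±y|/√2) = 2.7071 > 1 ⇒ ∉ W
candidate 2: n = (-2, -3, 2, 3) → π⊥ ≈ (+2.2426, -2.0000); max(|x|,|y|,|x±y|/√2) = 3.0000 > 1 ⇒ ∉ W
candidate 3: n = (0, 1, 0, 1) → π⊥ ≈ (+0.0000, +1.4142); max(|x|,|y|,|x±y|/√2) = 1.4142 > 1 ⇒ ∉ W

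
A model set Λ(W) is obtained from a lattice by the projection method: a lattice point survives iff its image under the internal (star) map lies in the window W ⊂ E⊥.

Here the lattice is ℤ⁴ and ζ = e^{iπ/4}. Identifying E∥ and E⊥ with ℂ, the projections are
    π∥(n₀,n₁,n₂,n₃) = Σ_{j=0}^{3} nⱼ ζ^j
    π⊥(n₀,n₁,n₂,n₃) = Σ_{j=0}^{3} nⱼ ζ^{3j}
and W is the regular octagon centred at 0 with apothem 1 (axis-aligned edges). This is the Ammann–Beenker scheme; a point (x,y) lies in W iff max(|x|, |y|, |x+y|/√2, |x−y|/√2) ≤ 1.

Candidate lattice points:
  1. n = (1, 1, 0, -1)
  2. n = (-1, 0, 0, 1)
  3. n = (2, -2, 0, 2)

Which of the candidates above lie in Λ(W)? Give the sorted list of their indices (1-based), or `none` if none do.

Internal map: ζ^{3j} for j=0..3 gives (1,0), (−√2/2,√2/2), (0,−1), (√2/2,√2/2).
#1 (1, 1, 0, -1): internal (-0.4142, 0.0000); octagon support 0.4142 vs apothem 1 → ∈ W
#2 (-1, 0, 0, 1): internal (-0.2929, 0.7071); octagon support 0.7071 vs apothem 1 → ∈ W
#3 (2, -2, 0, 2): internal (4.8284, 0.0000); octagon support 4.8284 vs apothem 1 → ∉ W

1, 2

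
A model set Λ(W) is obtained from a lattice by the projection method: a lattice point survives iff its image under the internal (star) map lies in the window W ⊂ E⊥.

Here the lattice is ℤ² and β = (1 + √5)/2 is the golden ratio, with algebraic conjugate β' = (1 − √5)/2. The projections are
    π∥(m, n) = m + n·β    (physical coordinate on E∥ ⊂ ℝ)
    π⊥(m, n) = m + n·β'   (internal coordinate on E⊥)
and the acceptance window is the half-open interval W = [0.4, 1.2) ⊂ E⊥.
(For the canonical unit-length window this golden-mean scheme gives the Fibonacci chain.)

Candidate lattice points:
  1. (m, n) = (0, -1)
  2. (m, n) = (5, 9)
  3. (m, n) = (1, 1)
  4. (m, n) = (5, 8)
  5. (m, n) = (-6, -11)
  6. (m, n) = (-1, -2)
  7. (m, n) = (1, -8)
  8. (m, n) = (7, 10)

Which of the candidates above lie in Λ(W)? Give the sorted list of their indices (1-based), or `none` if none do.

1, 5, 8

β' = (1−√5)/2 ≈ -0.61803.
candidate 1: (m,n)=(0,-1) → π∥ = 0-1·β ≈ -1.61803, π⊥ = 0-1·β' ≈ 0.61803 ∈ [0.4, 1.2) ⇒ IN Λ
candidate 2: (m,n)=(5,9) → π∥ = 5+9·β ≈ 19.56231, π⊥ = 5+9·β' ≈ -0.56231 ∉ [0.4, 1.2) ⇒ out
candidate 3: (m,n)=(1,1) → π∥ = 1+1·β ≈ 2.61803, π⊥ = 1+1·β' ≈ 0.38197 ∉ [0.4, 1.2) ⇒ out
candidate 4: (m,n)=(5,8) → π∥ = 5+8·β ≈ 17.94427, π⊥ = 5+8·β' ≈ 0.05573 ∉ [0.4, 1.2) ⇒ out
candidate 5: (m,n)=(-6,-11) → π∥ = -6-11·β ≈ -23.79837, π⊥ = -6-11·β' ≈ 0.79837 ∈ [0.4, 1.2) ⇒ IN Λ
candidate 6: (m,n)=(-1,-2) → π∥ = -1-2·β ≈ -4.23607, π⊥ = -1-2·β' ≈ 0.23607 ∉ [0.4, 1.2) ⇒ out
candidate 7: (m,n)=(1,-8) → π∥ = 1-8·β ≈ -11.94427, π⊥ = 1-8·β' ≈ 5.94427 ∉ [0.4, 1.2) ⇒ out
candidate 8: (m,n)=(7,10) → π∥ = 7+10·β ≈ 23.18034, π⊥ = 7+10·β' ≈ 0.81966 ∈ [0.4, 1.2) ⇒ IN Λ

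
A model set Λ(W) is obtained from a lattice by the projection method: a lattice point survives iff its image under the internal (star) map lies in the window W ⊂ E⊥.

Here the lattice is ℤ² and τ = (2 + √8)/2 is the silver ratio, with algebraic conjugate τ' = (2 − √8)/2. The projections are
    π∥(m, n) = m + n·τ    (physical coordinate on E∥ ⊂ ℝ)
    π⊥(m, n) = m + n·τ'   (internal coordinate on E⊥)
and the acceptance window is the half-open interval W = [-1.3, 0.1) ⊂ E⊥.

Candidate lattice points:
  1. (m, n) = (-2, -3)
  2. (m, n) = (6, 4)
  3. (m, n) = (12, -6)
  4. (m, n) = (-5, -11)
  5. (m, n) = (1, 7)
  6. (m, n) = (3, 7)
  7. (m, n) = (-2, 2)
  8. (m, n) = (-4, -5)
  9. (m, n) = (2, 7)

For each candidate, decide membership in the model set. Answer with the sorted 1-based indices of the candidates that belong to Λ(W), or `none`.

1, 4, 9

Compute τ' = (2−√8)/2 = -0.414214, so π⊥(m,n) = m -0.414214·n.
[1] lift (-2,-3): star map gives -0.757359; window check -1.3 ≤ -0.757359 < 0.1 is true → IN Λ
[2] lift (6,4): star map gives 4.343146; window check -1.3 ≤ 4.343146 < 0.1 is false → out
[3] lift (12,-6): star map gives 14.485281; window check -1.3 ≤ 14.485281 < 0.1 is false → out
[4] lift (-5,-11): star map gives -0.443651; window check -1.3 ≤ -0.443651 < 0.1 is true → IN Λ
[5] lift (1,7): star map gives -1.899495; window check -1.3 ≤ -1.899495 < 0.1 is false → out
[6] lift (3,7): star map gives 0.100505; window check -1.3 ≤ 0.100505 < 0.1 is false → out
[7] lift (-2,2): star map gives -2.828427; window check -1.3 ≤ -2.828427 < 0.1 is false → out
[8] lift (-4,-5): star map gives -1.928932; window check -1.3 ≤ -1.928932 < 0.1 is false → out
[9] lift (2,7): star map gives -0.899495; window check -1.3 ≤ -0.899495 < 0.1 is true → IN Λ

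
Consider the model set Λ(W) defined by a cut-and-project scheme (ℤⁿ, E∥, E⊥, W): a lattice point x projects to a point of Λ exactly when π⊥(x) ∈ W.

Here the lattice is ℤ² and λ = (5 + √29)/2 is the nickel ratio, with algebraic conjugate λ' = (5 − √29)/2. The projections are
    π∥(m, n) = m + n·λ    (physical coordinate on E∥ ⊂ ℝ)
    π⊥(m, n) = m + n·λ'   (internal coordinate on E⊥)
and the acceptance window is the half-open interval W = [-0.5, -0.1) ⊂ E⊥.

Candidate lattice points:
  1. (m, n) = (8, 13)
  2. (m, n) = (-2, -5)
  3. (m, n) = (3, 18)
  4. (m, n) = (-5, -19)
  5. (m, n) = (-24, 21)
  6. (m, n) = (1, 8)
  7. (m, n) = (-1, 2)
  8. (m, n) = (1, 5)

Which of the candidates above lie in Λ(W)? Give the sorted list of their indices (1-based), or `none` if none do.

3

Compute λ' = (5−√29)/2 = -0.192582, so π⊥(m,n) = m -0.192582·n.
[1] lift (8,13): star map gives 5.496429; window check -0.5 ≤ 5.496429 < -0.1 is false → out
[2] lift (-2,-5): star map gives -1.037088; window check -0.5 ≤ -1.037088 < -0.1 is false → out
[3] lift (3,18): star map gives -0.466483; window check -0.5 ≤ -0.466483 < -0.1 is true → IN Λ
[4] lift (-5,-19): star map gives -1.340934; window check -0.5 ≤ -1.340934 < -0.1 is false → out
[5] lift (-24,21): star map gives -28.044230; window check -0.5 ≤ -28.044230 < -0.1 is false → out
[6] lift (1,8): star map gives -0.540659; window check -0.5 ≤ -0.540659 < -0.1 is false → out
[7] lift (-1,2): star map gives -1.385165; window check -0.5 ≤ -1.385165 < -0.1 is false → out
[8] lift (1,5): star map gives 0.037088; window check -0.5 ≤ 0.037088 < -0.1 is false → out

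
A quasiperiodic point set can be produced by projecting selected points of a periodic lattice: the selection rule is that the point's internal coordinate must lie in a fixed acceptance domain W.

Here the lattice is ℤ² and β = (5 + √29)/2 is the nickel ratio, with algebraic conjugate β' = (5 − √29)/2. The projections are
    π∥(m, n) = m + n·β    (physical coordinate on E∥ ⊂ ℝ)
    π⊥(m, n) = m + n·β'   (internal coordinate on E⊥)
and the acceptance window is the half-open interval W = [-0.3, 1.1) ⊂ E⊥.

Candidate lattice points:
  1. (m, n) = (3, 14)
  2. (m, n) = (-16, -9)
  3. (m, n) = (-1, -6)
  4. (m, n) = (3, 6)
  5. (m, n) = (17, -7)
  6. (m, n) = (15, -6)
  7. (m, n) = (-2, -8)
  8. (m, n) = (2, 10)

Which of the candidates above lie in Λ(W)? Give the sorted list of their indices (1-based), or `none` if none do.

1, 3, 8

Compute β' = (5−√29)/2 = -0.1926, so π⊥(m,n) = m -0.1926·n.
[1] lift (3,14): star map gives 0.3038; window check -0.3 ≤ 0.3038 < 1.1 is true → IN Λ
[2] lift (-16,-9): star map gives -14.2668; window check -0.3 ≤ -14.2668 < 1.1 is false → out
[3] lift (-1,-6): star map gives 0.1555; window check -0.3 ≤ 0.1555 < 1.1 is true → IN Λ
[4] lift (3,6): star map gives 1.8445; window check -0.3 ≤ 1.8445 < 1.1 is false → out
[5] lift (17,-7): star map gives 18.3481; window check -0.3 ≤ 18.3481 < 1.1 is false → out
[6] lift (15,-6): star map gives 16.1555; window check -0.3 ≤ 16.1555 < 1.1 is false → out
[7] lift (-2,-8): star map gives -0.4593; window check -0.3 ≤ -0.4593 < 1.1 is false → out
[8] lift (2,10): star map gives 0.0742; window check -0.3 ≤ 0.0742 < 1.1 is true → IN Λ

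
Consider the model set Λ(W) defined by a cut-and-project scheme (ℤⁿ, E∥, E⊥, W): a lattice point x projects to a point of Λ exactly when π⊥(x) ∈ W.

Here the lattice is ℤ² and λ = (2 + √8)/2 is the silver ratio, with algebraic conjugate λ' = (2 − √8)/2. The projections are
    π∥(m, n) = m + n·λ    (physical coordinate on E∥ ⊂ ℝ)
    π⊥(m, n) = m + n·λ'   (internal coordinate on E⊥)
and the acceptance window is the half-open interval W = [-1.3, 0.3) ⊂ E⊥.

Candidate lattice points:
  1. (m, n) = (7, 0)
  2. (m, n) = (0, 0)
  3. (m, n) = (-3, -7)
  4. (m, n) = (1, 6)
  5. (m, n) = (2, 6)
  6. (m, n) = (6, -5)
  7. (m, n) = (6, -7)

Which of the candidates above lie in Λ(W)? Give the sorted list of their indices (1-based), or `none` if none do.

Numerically λ ≈ 2.414214 and λ' = −1/λ ≈ -0.414214.
candidate 1: (m,n)=(7,0) → π∥ = 7+0·λ ≈ 7.000000, π⊥ = 7+0·λ' ≈ 7.000000 ∉ [-1.3, 0.3) ⇒ out
candidate 2: (m,n)=(0,0) → π∥ = 0+0·λ ≈ 0.000000, π⊥ = 0+0·λ' ≈ 0.000000 ∈ [-1.3, 0.3) ⇒ IN Λ
candidate 3: (m,n)=(-3,-7) → π∥ = -3-7·λ ≈ -19.899495, π⊥ = -3-7·λ' ≈ -0.100505 ∈ [-1.3, 0.3) ⇒ IN Λ
candidate 4: (m,n)=(1,6) → π∥ = 1+6·λ ≈ 15.485281, π⊥ = 1+6·λ' ≈ -1.485281 ∉ [-1.3, 0.3) ⇒ out
candidate 5: (m,n)=(2,6) → π∥ = 2+6·λ ≈ 16.485281, π⊥ = 2+6·λ' ≈ -0.485281 ∈ [-1.3, 0.3) ⇒ IN Λ
candidate 6: (m,n)=(6,-5) → π∥ = 6-5·λ ≈ -6.071068, π⊥ = 6-5·λ' ≈ 8.071068 ∉ [-1.3, 0.3) ⇒ out
candidate 7: (m,n)=(6,-7) → π∥ = 6-7·λ ≈ -10.899495, π⊥ = 6-7·λ' ≈ 8.899495 ∉ [-1.3, 0.3) ⇒ out

2, 3, 5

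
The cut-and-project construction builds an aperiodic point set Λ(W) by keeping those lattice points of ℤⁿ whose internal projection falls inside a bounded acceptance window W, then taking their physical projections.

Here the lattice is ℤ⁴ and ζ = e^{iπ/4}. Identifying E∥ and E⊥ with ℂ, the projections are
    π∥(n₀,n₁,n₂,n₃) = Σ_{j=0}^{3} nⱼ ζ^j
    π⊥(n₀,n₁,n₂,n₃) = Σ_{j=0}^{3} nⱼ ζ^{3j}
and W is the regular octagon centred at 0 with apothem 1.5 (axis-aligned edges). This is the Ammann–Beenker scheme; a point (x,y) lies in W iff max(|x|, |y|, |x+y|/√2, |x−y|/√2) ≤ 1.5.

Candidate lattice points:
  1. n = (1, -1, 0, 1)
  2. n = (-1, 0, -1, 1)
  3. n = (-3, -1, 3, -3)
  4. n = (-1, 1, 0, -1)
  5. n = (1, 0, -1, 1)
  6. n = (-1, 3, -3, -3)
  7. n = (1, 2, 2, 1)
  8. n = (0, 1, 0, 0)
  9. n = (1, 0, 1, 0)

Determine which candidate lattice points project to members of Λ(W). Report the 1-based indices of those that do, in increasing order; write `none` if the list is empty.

7, 8, 9

π⊥(n) = n₀ + n₁ζ³ + n₂ζ⁶ + n₃ζ⁹ where ζ = e^{iπ/4}.
candidate 1: n = (1, -1, 0, 1) → π⊥ ≈ (+2.414214, +0.000000); max(|x|,|y|,|x±y|/√2) = 2.414214 > 1.5 ⇒ ∉ W
candidate 2: n = (-1, 0, -1, 1) → π⊥ ≈ (-0.292893, +1.707107); max(|x|,|y|,|x±y|/√2) = 1.707107 > 1.5 ⇒ ∉ W
candidate 3: n = (-3, -1, 3, -3) → π⊥ ≈ (-4.414214, -5.828427); max(|x|,|y|,|x±y|/√2) = 7.242641 > 1.5 ⇒ ∉ W
candidate 4: n = (-1, 1, 0, -1) → π⊥ ≈ (-2.414214, +0.000000); max(|x|,|y|,|x±y|/√2) = 2.414214 > 1.5 ⇒ ∉ W
candidate 5: n = (1, 0, -1, 1) → π⊥ ≈ (+1.707107, +1.707107); max(|x|,|y|,|x±y|/√2) = 2.414214 > 1.5 ⇒ ∉ W
candidate 6: n = (-1, 3, -3, -3) → π⊥ ≈ (-5.242641, +3.000000); max(|x|,|y|,|x±y|/√2) = 5.828427 > 1.5 ⇒ ∉ W
candidate 7: n = (1, 2, 2, 1) → π⊥ ≈ (+0.292893, +0.121320); max(|x|,|y|,|x±y|/√2) = 0.292893 ≤ 1.5 ⇒ ∈ W
candidate 8: n = (0, 1, 0, 0) → π⊥ ≈ (-0.707107, +0.707107); max(|x|,|y|,|x±y|/√2) = 1.000000 ≤ 1.5 ⇒ ∈ W
candidate 9: n = (1, 0, 1, 0) → π⊥ ≈ (+1.000000, -1.000000); max(|x|,|y|,|x±y|/√2) = 1.414214 ≤ 1.5 ⇒ ∈ W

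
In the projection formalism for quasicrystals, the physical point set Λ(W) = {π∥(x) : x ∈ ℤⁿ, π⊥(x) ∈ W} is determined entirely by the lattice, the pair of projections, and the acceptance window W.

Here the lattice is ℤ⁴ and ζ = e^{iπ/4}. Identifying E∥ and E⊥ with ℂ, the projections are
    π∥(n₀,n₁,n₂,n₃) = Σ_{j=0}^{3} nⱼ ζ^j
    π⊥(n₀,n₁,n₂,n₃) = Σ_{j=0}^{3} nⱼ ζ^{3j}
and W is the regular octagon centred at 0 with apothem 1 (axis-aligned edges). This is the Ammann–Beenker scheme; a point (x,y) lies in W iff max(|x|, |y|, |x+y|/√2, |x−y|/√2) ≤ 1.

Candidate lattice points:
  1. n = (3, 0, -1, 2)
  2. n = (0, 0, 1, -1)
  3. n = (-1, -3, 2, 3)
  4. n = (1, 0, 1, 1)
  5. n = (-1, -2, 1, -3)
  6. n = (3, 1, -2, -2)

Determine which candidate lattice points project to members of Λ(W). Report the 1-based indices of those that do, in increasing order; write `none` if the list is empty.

none

Internal map: ζ^{3j} for j=0..3 gives (1,0), (−√2/2,√2/2), (0,−1), (√2/2,√2/2).
#1 (3, 0, -1, 2): internal (4.414214, 2.414214); octagon support 4.828427 vs apothem 1 → ∉ W
#2 (0, 0, 1, -1): internal (-0.707107, -1.707107); octagon support 1.707107 vs apothem 1 → ∉ W
#3 (-1, -3, 2, 3): internal (3.242641, -2.000000); octagon support 3.707107 vs apothem 1 → ∉ W
#4 (1, 0, 1, 1): internal (1.707107, -0.292893); octagon support 1.707107 vs apothem 1 → ∉ W
#5 (-1, -2, 1, -3): internal (-1.707107, -4.535534); octagon support 4.535534 vs apothem 1 → ∉ W
#6 (3, 1, -2, -2): internal (0.878680, 1.292893); octagon support 1.535534 vs apothem 1 → ∉ W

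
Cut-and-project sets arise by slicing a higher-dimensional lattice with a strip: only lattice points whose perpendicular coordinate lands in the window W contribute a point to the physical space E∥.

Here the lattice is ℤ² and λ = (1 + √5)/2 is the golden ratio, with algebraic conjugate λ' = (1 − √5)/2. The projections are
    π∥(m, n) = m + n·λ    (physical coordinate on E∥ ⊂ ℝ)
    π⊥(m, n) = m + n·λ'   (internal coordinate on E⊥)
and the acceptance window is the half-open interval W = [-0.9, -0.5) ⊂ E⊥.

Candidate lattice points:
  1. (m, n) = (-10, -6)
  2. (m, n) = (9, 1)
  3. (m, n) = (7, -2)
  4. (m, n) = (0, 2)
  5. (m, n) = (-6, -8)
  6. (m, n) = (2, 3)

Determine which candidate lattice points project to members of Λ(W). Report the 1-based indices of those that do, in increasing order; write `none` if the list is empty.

Compute λ' = (1−√5)/2 = -0.61803, so π⊥(m,n) = m -0.61803·n.
[1] lift (-10,-6): star map gives -6.29180; window check -0.9 ≤ -6.29180 < -0.5 is false → out
[2] lift (9,1): star map gives 8.38197; window check -0.9 ≤ 8.38197 < -0.5 is false → out
[3] lift (7,-2): star map gives 8.23607; window check -0.9 ≤ 8.23607 < -0.5 is false → out
[4] lift (0,2): star map gives -1.23607; window check -0.9 ≤ -1.23607 < -0.5 is false → out
[5] lift (-6,-8): star map gives -1.05573; window check -0.9 ≤ -1.05573 < -0.5 is false → out
[6] lift (2,3): star map gives 0.14590; window check -0.9 ≤ 0.14590 < -0.5 is false → out

none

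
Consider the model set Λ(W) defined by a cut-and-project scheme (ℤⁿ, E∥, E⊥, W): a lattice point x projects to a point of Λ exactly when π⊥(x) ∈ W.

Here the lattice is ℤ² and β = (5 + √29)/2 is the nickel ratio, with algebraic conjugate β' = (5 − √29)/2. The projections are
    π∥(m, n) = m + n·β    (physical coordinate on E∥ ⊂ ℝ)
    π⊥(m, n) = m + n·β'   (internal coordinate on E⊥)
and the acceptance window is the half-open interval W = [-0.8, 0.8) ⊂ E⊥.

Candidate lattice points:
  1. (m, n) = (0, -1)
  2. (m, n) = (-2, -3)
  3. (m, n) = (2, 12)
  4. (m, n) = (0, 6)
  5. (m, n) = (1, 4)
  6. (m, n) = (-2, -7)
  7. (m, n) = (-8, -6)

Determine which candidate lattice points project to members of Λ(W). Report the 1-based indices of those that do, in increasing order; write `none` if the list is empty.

Numerically β ≈ 5.192582 and β' = −1/β ≈ -0.192582.
#1 (0,-1): internal coord 0 + (-1)·β' = +0.192582; +0.192582 ∈ [-0.8, 0.8) → IN Λ
#2 (-2,-3): internal coord -2 + (-3)·β' = -1.422253; -1.422253 ∉ [-0.8, 0.8) → out
#3 (2,12): internal coord 2 + (12)·β' = -0.310989; -0.310989 ∈ [-0.8, 0.8) → IN Λ
#4 (0,6): internal coord 0 + (6)·β' = -1.155494; -1.155494 ∉ [-0.8, 0.8) → out
#5 (1,4): internal coord 1 + (4)·β' = +0.229670; +0.229670 ∈ [-0.8, 0.8) → IN Λ
#6 (-2,-7): internal coord -2 + (-7)·β' = -0.651923; -0.651923 ∈ [-0.8, 0.8) → IN Λ
#7 (-8,-6): internal coord -8 + (-6)·β' = -6.844506; -6.844506 ∉ [-0.8, 0.8) → out

1, 3, 5, 6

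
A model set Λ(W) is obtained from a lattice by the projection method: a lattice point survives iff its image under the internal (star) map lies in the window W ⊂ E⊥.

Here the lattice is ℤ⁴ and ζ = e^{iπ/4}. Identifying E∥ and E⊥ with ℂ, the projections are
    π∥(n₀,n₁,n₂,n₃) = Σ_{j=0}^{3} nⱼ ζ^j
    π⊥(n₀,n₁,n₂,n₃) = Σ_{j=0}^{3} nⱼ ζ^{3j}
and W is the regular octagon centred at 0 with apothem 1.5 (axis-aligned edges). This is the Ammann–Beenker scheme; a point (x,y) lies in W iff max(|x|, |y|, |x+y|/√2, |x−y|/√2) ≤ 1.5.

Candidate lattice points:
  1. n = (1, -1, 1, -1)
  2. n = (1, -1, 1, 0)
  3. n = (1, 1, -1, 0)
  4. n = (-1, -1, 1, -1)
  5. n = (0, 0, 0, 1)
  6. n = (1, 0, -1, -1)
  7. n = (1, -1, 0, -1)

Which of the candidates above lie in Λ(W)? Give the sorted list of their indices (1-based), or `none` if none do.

5, 6

Internal map: ζ^{3j} for j=0..3 gives (1,0), (−√2/2,√2/2), (0,−1), (√2/2,√2/2).
candidate 1: n = (1, -1, 1, -1) → π⊥ ≈ (+1.0000, -2.4142); max(|x|,|y|,|x±y|/√2) = 2.4142 > 1.5 ⇒ ∉ W
candidate 2: n = (1, -1, 1, 0) → π⊥ ≈ (+1.7071, -1.7071); max(|x|,|y|,|x±y|/√2) = 2.4142 > 1.5 ⇒ ∉ W
candidate 3: n = (1, 1, -1, 0) → π⊥ ≈ (+0.2929, +1.7071); max(|x|,|y|,|x±y|/√2) = 1.7071 > 1.5 ⇒ ∉ W
candidate 4: n = (-1, -1, 1, -1) → π⊥ ≈ (-1.0000, -2.4142); max(|x|,|y|,|x±y|/√2) = 2.4142 > 1.5 ⇒ ∉ W
candidate 5: n = (0, 0, 0, 1) → π⊥ ≈ (+0.7071, +0.7071); max(|x|,|y|,|x±y|/√2) = 1.0000 ≤ 1.5 ⇒ ∈ W
candidate 6: n = (1, 0, -1, -1) → π⊥ ≈ (+0.2929, +0.2929); max(|x|,|y|,|x±y|/√2) = 0.4142 ≤ 1.5 ⇒ ∈ W
candidate 7: n = (1, -1, 0, -1) → π⊥ ≈ (+1.0000, -1.4142); max(|x|,|y|,|x±y|/√2) = 1.7071 > 1.5 ⇒ ∉ W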